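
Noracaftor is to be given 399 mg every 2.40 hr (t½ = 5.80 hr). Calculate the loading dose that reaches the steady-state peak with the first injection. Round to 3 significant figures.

1600 mg

k = ln 2 / 5.80 = 0.1195 hr⁻¹
Accumulation ratio R = 1 / (1 − e^(−kτ)) = 1 / (1 − e^(−0.1195×2.40)) = 1 / (1 − 0.7506) = 4.010
Loading dose = maintenance dose × R = 399 × 4.010 ≈ 1600 mg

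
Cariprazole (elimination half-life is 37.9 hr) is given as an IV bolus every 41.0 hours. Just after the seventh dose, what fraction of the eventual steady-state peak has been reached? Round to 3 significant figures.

k = ln 2 / 37.9 = 0.01829 hr⁻¹
f_n = 1 − e^(−nkτ) = 1 − e^(−7 × 0.01829 × 41.0) = 1 − e^(−5.249) = 1 − 0.005253 ≈ 0.995

0.995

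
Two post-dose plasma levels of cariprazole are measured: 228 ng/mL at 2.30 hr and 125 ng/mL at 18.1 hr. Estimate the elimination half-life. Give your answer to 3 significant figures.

k = ln(C₁/C₂) / (t₂ − t₁) = ln(228/125) / (18.1 − 2.30)
  = 0.6010 / 15.80 = 0.03804 hr⁻¹
t½ = ln 2 / k = ln 2 / 0.03804 ≈ 18.2 hours

18.2 hours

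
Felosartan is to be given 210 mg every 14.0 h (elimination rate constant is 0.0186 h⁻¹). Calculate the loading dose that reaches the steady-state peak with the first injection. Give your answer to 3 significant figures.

Accumulation ratio R = 1 / (1 − e^(−kτ)) = 1 / (1 − e^(−0.01860×14.0)) = 1 / (1 − 0.7707) = 4.362
Loading dose = maintenance dose × R = 210 × 4.362 ≈ 916 mg

916 mg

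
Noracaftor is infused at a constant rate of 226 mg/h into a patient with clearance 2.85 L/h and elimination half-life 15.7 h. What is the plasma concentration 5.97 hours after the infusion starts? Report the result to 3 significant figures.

Css = rate / CL = 226 / 2.85 = 79.30 µg/mL
k = ln 2 / 15.7 = 0.04415 h⁻¹
C(t) = Css (1 − e^(−kt)) = 79.30 × (1 − e^(−0.2636)) = 79.30 × 0.2317 ≈ 18.4 µg/mL

18.4 µg/mL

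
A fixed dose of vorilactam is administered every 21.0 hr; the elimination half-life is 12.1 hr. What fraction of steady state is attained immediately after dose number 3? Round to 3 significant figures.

0.973

k = ln 2 / 12.1 = 0.05728 hr⁻¹
f_n = 1 − e^(−nkτ) = 1 − e^(−3 × 0.05728 × 21.0) = 1 − e^(−3.609) = 1 − 0.02708 ≈ 0.973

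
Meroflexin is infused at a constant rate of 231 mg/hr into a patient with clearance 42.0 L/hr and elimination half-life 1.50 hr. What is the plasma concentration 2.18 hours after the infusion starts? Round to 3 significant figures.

3.49 mg/L

Css = rate / CL = 231 / 42.0 = 5.500 mg/L
k = ln 2 / 1.50 = 0.4621 hr⁻¹
C(t) = Css (1 − e^(−kt)) = 5.500 × (1 − e^(−1.007)) = 5.500 × 0.6348 ≈ 3.49 mg/L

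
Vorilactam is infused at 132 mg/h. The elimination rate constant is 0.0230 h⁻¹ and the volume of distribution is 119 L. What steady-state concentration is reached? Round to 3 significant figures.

CL = k · V = 0.0230 × 119 = 2.737 L/h
Css = rate / CL = 132 / 2.737 ≈ 48.2 mg/L

48.2 mg/L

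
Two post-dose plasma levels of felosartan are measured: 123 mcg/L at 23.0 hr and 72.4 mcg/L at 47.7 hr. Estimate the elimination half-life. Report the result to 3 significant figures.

k = ln(C₁/C₂) / (t₂ − t₁) = ln(123/72.4) / (47.7 − 23.0)
  = 0.5300 / 24.70 = 0.02146 hr⁻¹
t½ = ln 2 / k = ln 2 / 0.02146 ≈ 32.3 hours

32.3 hours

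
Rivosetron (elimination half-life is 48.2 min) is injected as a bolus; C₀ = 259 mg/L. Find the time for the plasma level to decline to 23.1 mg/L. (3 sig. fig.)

k = ln 2 / 48.2 = 0.01438 min⁻¹
C(t) = C₀ e^(−kt)  ⇒  t = ln(C₀/C) / k
t = ln(259/23.1) / 0.01438 = 2.417 / 0.01438 ≈ 168 minutes

168 minutes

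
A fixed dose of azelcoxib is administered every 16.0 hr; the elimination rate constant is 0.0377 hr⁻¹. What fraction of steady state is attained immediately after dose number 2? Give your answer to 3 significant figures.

0.701

f_n = 1 − e^(−nkτ) = 1 − e^(−2 × 0.03770 × 16.0) = 1 − e^(−1.206) = 1 − 0.2993 ≈ 0.701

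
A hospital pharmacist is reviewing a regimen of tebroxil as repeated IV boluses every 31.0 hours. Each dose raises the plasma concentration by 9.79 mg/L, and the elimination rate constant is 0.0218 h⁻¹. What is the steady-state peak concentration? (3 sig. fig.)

Fraction remaining after one interval: e^(−kτ) = e^(−0.02180 × 31.0) = 0.5087
R = 1 / (1 − 0.5087) = 2.036
Css,max = 9.79 × 2.036 ≈ 19.9 mg/L

19.9 mg/L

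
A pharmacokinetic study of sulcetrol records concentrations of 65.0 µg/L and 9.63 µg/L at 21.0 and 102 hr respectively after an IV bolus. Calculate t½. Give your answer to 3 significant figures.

k = ln(C₁/C₂) / (t₂ − t₁) = ln(65.0/9.63) / (102 − 21.0)
  = 1.910 / 81.00 = 0.02357 hr⁻¹
t½ = ln 2 / k = ln 2 / 0.02357 ≈ 29.4 hours

29.4 hours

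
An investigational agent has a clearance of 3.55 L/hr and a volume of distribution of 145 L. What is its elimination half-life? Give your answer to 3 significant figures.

k = CL / V = 3.55 / 145 = 0.02448 hr⁻¹
t½ = ln 2 / k = ln 2 / 0.02448 ≈ 28.3 hours

28.3 hours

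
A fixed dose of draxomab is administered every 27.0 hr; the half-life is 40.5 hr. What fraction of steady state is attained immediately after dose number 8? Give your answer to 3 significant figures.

k = ln 2 / 40.5 = 0.01711 hr⁻¹
f_n = 1 − e^(−nkτ) = 1 − e^(−8 × 0.01711 × 27.0) = 1 − e^(−3.697) = 1 − 0.02480 ≈ 0.975

0.975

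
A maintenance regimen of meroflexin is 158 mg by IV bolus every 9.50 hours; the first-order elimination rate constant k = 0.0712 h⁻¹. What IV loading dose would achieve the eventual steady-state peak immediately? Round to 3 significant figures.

321 mg

Accumulation ratio R = 1 / (1 − e^(−kτ)) = 1 / (1 − e^(−0.07120×9.50)) = 1 / (1 − 0.5084) = 2.034
Loading dose = maintenance dose × R = 158 × 2.034 ≈ 321 mg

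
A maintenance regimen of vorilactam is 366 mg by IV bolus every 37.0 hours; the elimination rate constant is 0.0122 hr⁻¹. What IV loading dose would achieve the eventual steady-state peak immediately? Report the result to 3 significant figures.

Accumulation ratio R = 1 / (1 − e^(−kτ)) = 1 / (1 − e^(−0.01220×37.0)) = 1 / (1 − 0.6367) = 2.753
Loading dose = maintenance dose × R = 366 × 2.753 ≈ 1010 mg

1010 mg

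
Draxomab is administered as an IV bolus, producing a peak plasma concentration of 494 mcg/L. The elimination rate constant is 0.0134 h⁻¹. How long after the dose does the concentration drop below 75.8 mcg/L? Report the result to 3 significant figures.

140 hours

C(t) = C₀ e^(−kt)  ⇒  t = ln(C₀/C) / k
t = ln(494/75.8) / 0.01340 = 1.874 / 0.01340 ≈ 140 hours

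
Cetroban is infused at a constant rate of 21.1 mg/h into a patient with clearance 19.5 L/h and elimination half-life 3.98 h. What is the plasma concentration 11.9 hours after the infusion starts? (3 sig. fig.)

0.946 mg/L

Css = rate / CL = 21.1 / 19.5 = 1.082 mg/L
k = ln 2 / 3.98 = 0.1742 h⁻¹
C(t) = Css (1 − e^(−kt)) = 1.082 × (1 − e^(−2.072)) = 1.082 × 0.8741 ≈ 0.946 mg/L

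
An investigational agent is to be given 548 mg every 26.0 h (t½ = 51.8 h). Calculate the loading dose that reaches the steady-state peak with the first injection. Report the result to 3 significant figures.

k = ln 2 / 51.8 = 0.01338 h⁻¹
Accumulation ratio R = 1 / (1 − e^(−kτ)) = 1 / (1 − e^(−0.01338×26.0)) = 1 / (1 − 0.7062) = 3.403
Loading dose = maintenance dose × R = 548 × 3.403 ≈ 1860 mg

1860 mg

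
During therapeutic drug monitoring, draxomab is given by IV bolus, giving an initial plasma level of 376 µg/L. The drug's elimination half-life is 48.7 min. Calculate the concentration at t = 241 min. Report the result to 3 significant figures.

k = ln 2 / 48.7 = 0.01423 min⁻¹
C(t) = C₀ e^(−kt) = 376 × e^(−0.01423 × 241) = 376 × e^(−3.430) = 376 × 0.03238 ≈ 12.2 µg/L

12.2 µg/L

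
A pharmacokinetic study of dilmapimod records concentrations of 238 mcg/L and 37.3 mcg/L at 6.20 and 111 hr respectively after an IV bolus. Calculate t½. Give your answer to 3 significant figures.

k = ln(C₁/C₂) / (t₂ − t₁) = ln(238/37.3) / (111 − 6.20)
  = 1.853 / 104.8 = 0.01768 hr⁻¹
t½ = ln 2 / k = ln 2 / 0.01768 ≈ 39.2 hours

39.2 hours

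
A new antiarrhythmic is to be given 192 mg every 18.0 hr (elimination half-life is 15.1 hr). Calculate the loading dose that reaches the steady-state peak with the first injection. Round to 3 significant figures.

341 mg

k = ln 2 / 15.1 = 0.04590 hr⁻¹
Accumulation ratio R = 1 / (1 − e^(−kτ)) = 1 / (1 − e^(−0.04590×18.0)) = 1 / (1 − 0.4377) = 1.778
Loading dose = maintenance dose × R = 192 × 1.778 ≈ 341 mg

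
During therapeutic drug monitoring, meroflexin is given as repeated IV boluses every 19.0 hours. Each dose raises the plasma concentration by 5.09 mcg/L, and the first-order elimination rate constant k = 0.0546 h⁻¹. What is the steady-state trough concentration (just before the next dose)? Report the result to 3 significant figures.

2.79 mcg/L

Fraction remaining after one interval: e^(−kτ) = e^(−0.05460 × 19.0) = 0.3544
R = 1 / (1 − 0.3544) = 1.549
Css,max = 5.09 × 1.549 = 7.884 mcg/L
Css,min = Css,max × e^(−kτ) = 7.884 × 0.3544 ≈ 2.79 mcg/L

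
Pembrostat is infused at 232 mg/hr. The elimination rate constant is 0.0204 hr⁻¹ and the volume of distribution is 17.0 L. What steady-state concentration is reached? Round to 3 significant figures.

669 mg/L

CL = k · V = 0.0204 × 17.0 = 0.3468 L/hr
Css = rate / CL = 232 / 0.3468 ≈ 669 mg/L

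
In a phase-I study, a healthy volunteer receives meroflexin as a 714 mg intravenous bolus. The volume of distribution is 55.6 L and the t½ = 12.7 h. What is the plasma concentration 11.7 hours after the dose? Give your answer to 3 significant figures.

C₀ = dose / V = 714 / 55.6 = 12.84 mg/L
k = ln 2 / 12.7 = 0.05458 h⁻¹
C(t) = C₀ e^(−kt) = 12.84 × e^(−0.05458 × 11.7) = 12.84 × e^(−0.6386) = 12.84 × 0.5280 ≈ 6.78 mg/L

6.78 mg/L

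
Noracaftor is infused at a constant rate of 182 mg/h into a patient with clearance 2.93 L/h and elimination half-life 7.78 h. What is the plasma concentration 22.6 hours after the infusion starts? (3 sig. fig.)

Css = rate / CL = 182 / 2.93 = 62.12 mg/L
k = ln 2 / 7.78 = 0.08909 h⁻¹
C(t) = Css (1 − e^(−kt)) = 62.12 × (1 − e^(−2.014)) = 62.12 × 0.8665 ≈ 53.8 mg/L

53.8 mg/L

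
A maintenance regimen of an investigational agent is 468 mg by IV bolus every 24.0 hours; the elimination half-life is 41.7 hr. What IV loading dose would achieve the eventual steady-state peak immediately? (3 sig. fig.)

k = ln 2 / 41.7 = 0.01662 hr⁻¹
Accumulation ratio R = 1 / (1 − e^(−kτ)) = 1 / (1 − e^(−0.01662×24.0)) = 1 / (1 − 0.6710) = 3.040
Loading dose = maintenance dose × R = 468 × 3.040 ≈ 1420 mg

1420 mg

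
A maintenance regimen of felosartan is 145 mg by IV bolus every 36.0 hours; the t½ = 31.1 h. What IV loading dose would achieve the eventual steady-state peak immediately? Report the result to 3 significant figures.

263 mg

k = ln 2 / 31.1 = 0.02229 h⁻¹
Accumulation ratio R = 1 / (1 − e^(−kτ)) = 1 / (1 − e^(−0.02229×36.0)) = 1 / (1 − 0.4483) = 1.812
Loading dose = maintenance dose × R = 145 × 1.812 ≈ 263 mg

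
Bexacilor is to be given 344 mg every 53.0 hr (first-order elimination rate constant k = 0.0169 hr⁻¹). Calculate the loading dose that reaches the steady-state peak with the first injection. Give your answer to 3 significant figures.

Accumulation ratio R = 1 / (1 − e^(−kτ)) = 1 / (1 − e^(−0.01690×53.0)) = 1 / (1 − 0.4083) = 1.690
Loading dose = maintenance dose × R = 344 × 1.690 ≈ 581 mg

581 mg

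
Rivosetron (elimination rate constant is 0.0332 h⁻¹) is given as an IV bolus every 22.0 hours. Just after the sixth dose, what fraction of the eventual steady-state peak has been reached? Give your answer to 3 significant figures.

f_n = 1 − e^(−nkτ) = 1 − e^(−6 × 0.03320 × 22.0) = 1 − e^(−4.382) = 1 − 0.01250 ≈ 0.988

0.988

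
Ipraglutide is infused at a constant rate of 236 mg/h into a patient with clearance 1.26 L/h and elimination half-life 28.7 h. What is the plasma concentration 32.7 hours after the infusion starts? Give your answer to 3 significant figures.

Css = rate / CL = 236 / 1.26 = 187.3 mg/L
k = ln 2 / 28.7 = 0.02415 h⁻¹
C(t) = Css (1 − e^(−kt)) = 187.3 × (1 − e^(−0.7898)) = 187.3 × 0.5460 ≈ 102 mg/L

102 mg/L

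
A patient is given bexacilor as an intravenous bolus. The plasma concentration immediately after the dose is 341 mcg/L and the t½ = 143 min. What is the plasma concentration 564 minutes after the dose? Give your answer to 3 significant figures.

k = ln 2 / 143 = 0.004847 min⁻¹
C(t) = C₀ e^(−kt) = 341 × e^(−0.004847 × 564) = 341 × e^(−2.734) = 341 × 0.06497 ≈ 22.2 mcg/L

22.2 mcg/L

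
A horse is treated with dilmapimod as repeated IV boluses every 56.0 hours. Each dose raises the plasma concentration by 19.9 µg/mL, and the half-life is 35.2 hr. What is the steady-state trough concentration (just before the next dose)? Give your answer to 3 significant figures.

9.89 µg/mL

k = ln 2 / 35.2 = 0.01969 hr⁻¹
Fraction remaining after one interval: e^(−kτ) = e^(−0.01969 × 56.0) = 0.3320
R = 1 / (1 − 0.3320) = 1.497
Css,max = 19.9 × 1.497 = 29.79 µg/mL
Css,min = Css,max × e^(−kτ) = 29.79 × 0.3320 ≈ 9.89 µg/mL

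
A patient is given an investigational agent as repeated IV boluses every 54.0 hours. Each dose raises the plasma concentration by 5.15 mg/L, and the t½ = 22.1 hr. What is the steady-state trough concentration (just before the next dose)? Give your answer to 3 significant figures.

k = ln 2 / 22.1 = 0.03136 hr⁻¹
Fraction remaining after one interval: e^(−kτ) = e^(−0.03136 × 54.0) = 0.1838
R = 1 / (1 − 0.1838) = 1.225
Css,max = 5.15 × 1.225 = 6.310 mg/L
Css,min = Css,max × e^(−kτ) = 6.310 × 0.1838 ≈ 1.16 mg/L

1.16 mg/L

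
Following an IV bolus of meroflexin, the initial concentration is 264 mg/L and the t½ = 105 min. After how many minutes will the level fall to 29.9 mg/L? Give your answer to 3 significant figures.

330 minutes

k = ln 2 / 105 = 0.006601 min⁻¹
C(t) = C₀ e^(−kt)  ⇒  t = ln(C₀/C) / k
t = ln(264/29.9) / 0.006601 = 2.178 / 0.006601 ≈ 330 minutes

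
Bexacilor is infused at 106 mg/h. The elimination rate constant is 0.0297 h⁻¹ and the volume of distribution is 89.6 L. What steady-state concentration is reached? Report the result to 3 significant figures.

CL = k · V = 0.0297 × 89.6 = 2.661 L/h
Css = rate / CL = 106 / 2.661 ≈ 39.8 µg/mL

39.8 µg/mL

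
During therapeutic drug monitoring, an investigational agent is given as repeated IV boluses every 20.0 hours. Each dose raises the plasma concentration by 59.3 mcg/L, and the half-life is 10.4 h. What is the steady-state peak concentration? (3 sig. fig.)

80.5 mcg/L

k = ln 2 / 10.4 = 0.06665 h⁻¹
Fraction remaining after one interval: e^(−kτ) = e^(−0.06665 × 20.0) = 0.2637
R = 1 / (1 − 0.2637) = 1.358
Css,max = 59.3 × 1.358 ≈ 80.5 mcg/L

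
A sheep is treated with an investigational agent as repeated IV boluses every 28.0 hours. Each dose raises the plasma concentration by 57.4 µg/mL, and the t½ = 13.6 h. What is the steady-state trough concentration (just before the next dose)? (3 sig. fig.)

k = ln 2 / 13.6 = 0.05097 h⁻¹
Fraction remaining after one interval: e^(−kτ) = e^(−0.05097 × 28.0) = 0.2400
R = 1 / (1 − 0.2400) = 1.316
Css,max = 57.4 × 1.316 = 75.53 µg/mL
Css,min = Css,max × e^(−kτ) = 75.53 × 0.2400 ≈ 18.1 µg/mL

18.1 µg/mL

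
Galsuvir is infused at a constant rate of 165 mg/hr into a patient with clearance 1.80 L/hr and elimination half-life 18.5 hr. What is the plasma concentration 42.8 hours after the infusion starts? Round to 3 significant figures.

Css = rate / CL = 165 / 1.80 = 91.67 mg/L
k = ln 2 / 18.5 = 0.03747 hr⁻¹
C(t) = Css (1 − e^(−kt)) = 91.67 × (1 − e^(−1.604)) = 91.67 × 0.7988 ≈ 73.2 mg/L

73.2 mg/L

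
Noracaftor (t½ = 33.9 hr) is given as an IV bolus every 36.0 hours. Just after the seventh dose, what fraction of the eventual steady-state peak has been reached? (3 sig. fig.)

k = ln 2 / 33.9 = 0.02045 hr⁻¹
f_n = 1 − e^(−nkτ) = 1 − e^(−7 × 0.02045 × 36.0) = 1 − e^(−5.153) = 1 − 0.005784 ≈ 0.994

0.994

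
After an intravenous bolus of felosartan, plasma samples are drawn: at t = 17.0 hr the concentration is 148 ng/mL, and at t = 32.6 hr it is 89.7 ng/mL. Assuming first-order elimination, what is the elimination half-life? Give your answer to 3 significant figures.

k = ln(C₁/C₂) / (t₂ − t₁) = ln(148/89.7) / (32.6 − 17.0)
  = 0.5007 / 15.60 = 0.03210 hr⁻¹
t½ = ln 2 / k = ln 2 / 0.03210 ≈ 21.6 hours

21.6 hours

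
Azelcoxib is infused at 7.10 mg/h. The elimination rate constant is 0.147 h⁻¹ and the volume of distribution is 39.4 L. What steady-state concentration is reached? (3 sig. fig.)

1.23 µg/mL

CL = k · V = 0.147 × 39.4 = 5.792 L/h
Css = rate / CL = 7.10 / 5.792 ≈ 1.23 µg/mL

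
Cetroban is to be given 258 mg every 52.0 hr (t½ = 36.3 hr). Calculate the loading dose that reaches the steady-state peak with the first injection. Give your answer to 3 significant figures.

k = ln 2 / 36.3 = 0.01909 hr⁻¹
Accumulation ratio R = 1 / (1 − e^(−kτ)) = 1 / (1 − e^(−0.01909×52.0)) = 1 / (1 − 0.3705) = 1.589
Loading dose = maintenance dose × R = 258 × 1.589 ≈ 410 mg

410 mg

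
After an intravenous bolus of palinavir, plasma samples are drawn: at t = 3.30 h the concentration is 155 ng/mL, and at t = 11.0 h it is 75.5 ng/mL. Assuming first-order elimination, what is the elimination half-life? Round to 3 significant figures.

7.42 hours

k = ln(C₁/C₂) / (t₂ − t₁) = ln(155/75.5) / (11.0 − 3.30)
  = 0.7193 / 7.700 = 0.09341 h⁻¹
t½ = ln 2 / k = ln 2 / 0.09341 ≈ 7.42 hours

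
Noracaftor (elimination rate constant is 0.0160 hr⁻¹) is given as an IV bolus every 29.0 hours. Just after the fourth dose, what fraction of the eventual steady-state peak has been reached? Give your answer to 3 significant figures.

f_n = 1 − e^(−nkτ) = 1 − e^(−4 × 0.01600 × 29.0) = 1 − e^(−1.856) = 1 − 0.1563 ≈ 0.844

0.844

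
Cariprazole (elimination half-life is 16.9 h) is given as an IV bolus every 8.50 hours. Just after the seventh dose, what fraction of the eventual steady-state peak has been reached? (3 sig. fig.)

0.913

k = ln 2 / 16.9 = 0.04101 h⁻¹
f_n = 1 − e^(−nkτ) = 1 − e^(−7 × 0.04101 × 8.50) = 1 − e^(−2.440) = 1 − 0.08713 ≈ 0.913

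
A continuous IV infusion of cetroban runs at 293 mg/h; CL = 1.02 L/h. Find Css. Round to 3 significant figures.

Css = infusion rate / CL = 293 / 1.02 ≈ 287 µg/mL

287 µg/mL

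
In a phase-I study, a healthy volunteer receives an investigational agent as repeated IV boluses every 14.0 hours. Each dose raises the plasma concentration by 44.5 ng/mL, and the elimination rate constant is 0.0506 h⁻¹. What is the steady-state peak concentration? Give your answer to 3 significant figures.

87.7 ng/mL

Fraction remaining after one interval: e^(−kτ) = e^(−0.05060 × 14.0) = 0.4924
R = 1 / (1 − 0.4924) = 1.970
Css,max = 44.5 × 1.970 ≈ 87.7 ng/mL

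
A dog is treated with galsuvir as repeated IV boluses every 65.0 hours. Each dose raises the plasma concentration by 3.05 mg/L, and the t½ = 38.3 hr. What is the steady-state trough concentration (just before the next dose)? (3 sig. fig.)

1.36 mg/L

k = ln 2 / 38.3 = 0.01810 hr⁻¹
Fraction remaining after one interval: e^(−kτ) = e^(−0.01810 × 65.0) = 0.3084
R = 1 / (1 − 0.3084) = 1.446
Css,max = 3.05 × 1.446 = 4.410 mg/L
Css,min = Css,max × e^(−kτ) = 4.410 × 0.3084 ≈ 1.36 mg/L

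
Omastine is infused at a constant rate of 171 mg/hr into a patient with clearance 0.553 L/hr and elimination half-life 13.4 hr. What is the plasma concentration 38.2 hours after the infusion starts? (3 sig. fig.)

266 µg/mL

Css = rate / CL = 171 / 0.553 = 309.2 µg/mL
k = ln 2 / 13.4 = 0.05173 hr⁻¹
C(t) = Css (1 − e^(−kt)) = 309.2 × (1 − e^(−1.976)) = 309.2 × 0.8614 ≈ 266 µg/mL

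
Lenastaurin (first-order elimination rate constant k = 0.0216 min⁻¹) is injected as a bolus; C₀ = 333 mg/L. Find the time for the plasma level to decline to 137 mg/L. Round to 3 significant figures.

41.1 minutes

C(t) = C₀ e^(−kt)  ⇒  t = ln(C₀/C) / k
t = ln(333/137) / 0.02160 = 0.8882 / 0.02160 ≈ 41.1 minutes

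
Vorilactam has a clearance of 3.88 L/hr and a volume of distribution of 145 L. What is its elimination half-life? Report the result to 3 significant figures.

25.9 hours

k = CL / V = 3.88 / 145 = 0.02676 hr⁻¹
t½ = ln 2 / k = ln 2 / 0.02676 ≈ 25.9 hours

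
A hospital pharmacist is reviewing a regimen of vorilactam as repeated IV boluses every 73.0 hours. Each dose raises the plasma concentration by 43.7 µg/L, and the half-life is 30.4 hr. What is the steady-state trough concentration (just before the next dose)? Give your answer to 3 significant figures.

10.2 µg/L

k = ln 2 / 30.4 = 0.02280 hr⁻¹
Fraction remaining after one interval: e^(−kτ) = e^(−0.02280 × 73.0) = 0.1893
R = 1 / (1 − 0.1893) = 1.233
Css,max = 43.7 × 1.233 = 53.90 µg/L
Css,min = Css,max × e^(−kτ) = 53.90 × 0.1893 ≈ 10.2 µg/L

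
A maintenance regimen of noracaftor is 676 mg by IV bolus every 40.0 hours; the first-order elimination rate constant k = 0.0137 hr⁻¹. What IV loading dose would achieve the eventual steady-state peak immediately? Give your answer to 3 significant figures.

Accumulation ratio R = 1 / (1 − e^(−kτ)) = 1 / (1 − e^(−0.01370×40.0)) = 1 / (1 − 0.5781) = 2.370
Loading dose = maintenance dose × R = 676 × 2.370 ≈ 1600 mg

1600 mg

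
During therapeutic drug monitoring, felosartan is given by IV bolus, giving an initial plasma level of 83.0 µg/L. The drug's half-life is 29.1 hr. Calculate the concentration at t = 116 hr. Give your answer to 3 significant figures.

k = ln 2 / 29.1 = 0.02382 hr⁻¹
C(t) = C₀ e^(−kt) = 83.0 × e^(−0.02382 × 116) = 83.0 × e^(−2.763) = 83.0 × 0.06310 ≈ 5.24 µg/L

5.24 µg/L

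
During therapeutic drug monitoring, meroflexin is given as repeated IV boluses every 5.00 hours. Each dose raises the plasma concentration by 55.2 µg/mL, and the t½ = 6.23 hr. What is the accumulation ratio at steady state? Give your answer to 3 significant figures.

k = ln 2 / 6.23 = 0.1113 hr⁻¹
Fraction remaining after one interval: e^(−kτ) = e^(−0.1113 × 5.00) = 0.5733
R = 1 / (1 − 0.5733) = 1 / 0.4267 ≈ 2.34

2.34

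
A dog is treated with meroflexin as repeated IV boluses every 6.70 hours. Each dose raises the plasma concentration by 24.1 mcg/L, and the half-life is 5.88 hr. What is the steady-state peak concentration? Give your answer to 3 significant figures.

44.1 mcg/L

k = ln 2 / 5.88 = 0.1179 hr⁻¹
Fraction remaining after one interval: e^(−kτ) = e^(−0.1179 × 6.70) = 0.4539
R = 1 / (1 − 0.4539) = 1.831
Css,max = 24.1 × 1.831 ≈ 44.1 mcg/L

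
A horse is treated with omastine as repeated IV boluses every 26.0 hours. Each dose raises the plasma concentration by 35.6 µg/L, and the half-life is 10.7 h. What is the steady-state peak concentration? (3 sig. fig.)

43.7 µg/L

k = ln 2 / 10.7 = 0.06478 h⁻¹
Fraction remaining after one interval: e^(−kτ) = e^(−0.06478 × 26.0) = 0.1856
R = 1 / (1 − 0.1856) = 1.228
Css,max = 35.6 × 1.228 ≈ 43.7 µg/L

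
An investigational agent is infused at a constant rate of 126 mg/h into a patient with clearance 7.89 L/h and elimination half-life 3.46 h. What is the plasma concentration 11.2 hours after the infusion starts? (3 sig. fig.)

Css = rate / CL = 126 / 7.89 = 15.97 µg/mL
k = ln 2 / 3.46 = 0.2003 h⁻¹
C(t) = Css (1 − e^(−kt)) = 15.97 × (1 − e^(−2.244)) = 15.97 × 0.8939 ≈ 14.3 µg/mL

14.3 µg/mL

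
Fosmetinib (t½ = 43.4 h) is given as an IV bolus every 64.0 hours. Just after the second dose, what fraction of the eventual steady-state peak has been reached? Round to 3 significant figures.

0.871

k = ln 2 / 43.4 = 0.01597 h⁻¹
f_n = 1 − e^(−nkτ) = 1 − e^(−2 × 0.01597 × 64.0) = 1 − e^(−2.044) = 1 − 0.1295 ≈ 0.871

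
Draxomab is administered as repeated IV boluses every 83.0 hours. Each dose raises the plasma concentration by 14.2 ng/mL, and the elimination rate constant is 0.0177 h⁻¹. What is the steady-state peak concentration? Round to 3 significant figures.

Fraction remaining after one interval: e^(−kτ) = e^(−0.01770 × 83.0) = 0.2301
R = 1 / (1 − 0.2301) = 1.299
Css,max = 14.2 × 1.299 ≈ 18.4 ng/mL

18.4 ng/mL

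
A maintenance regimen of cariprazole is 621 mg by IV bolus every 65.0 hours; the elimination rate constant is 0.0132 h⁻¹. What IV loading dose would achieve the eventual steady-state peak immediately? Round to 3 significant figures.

1080 mg

Accumulation ratio R = 1 / (1 − e^(−kτ)) = 1 / (1 − e^(−0.01320×65.0)) = 1 / (1 − 0.4240) = 1.736
Loading dose = maintenance dose × R = 621 × 1.736 ≈ 1080 mg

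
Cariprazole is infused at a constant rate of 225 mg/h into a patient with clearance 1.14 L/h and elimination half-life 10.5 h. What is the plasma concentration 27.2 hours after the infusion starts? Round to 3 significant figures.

Css = rate / CL = 225 / 1.14 = 197.4 µg/mL
k = ln 2 / 10.5 = 0.06601 h⁻¹
C(t) = Css (1 − e^(−kt)) = 197.4 × (1 − e^(−1.796)) = 197.4 × 0.8340 ≈ 165 µg/mL

165 µg/mL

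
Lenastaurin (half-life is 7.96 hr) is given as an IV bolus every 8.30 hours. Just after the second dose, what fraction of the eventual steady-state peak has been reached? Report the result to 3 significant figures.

0.764

k = ln 2 / 7.96 = 0.08708 hr⁻¹
f_n = 1 − e^(−nkτ) = 1 − e^(−2 × 0.08708 × 8.30) = 1 − e^(−1.446) = 1 − 0.2356 ≈ 0.764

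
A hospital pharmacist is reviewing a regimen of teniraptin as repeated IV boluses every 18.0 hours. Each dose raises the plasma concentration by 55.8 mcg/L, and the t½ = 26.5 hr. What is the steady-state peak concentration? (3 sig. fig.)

149 mcg/L

k = ln 2 / 26.5 = 0.02616 hr⁻¹
Fraction remaining after one interval: e^(−kτ) = e^(−0.02616 × 18.0) = 0.6245
R = 1 / (1 − 0.6245) = 2.663
Css,max = 55.8 × 2.663 ≈ 149 mcg/L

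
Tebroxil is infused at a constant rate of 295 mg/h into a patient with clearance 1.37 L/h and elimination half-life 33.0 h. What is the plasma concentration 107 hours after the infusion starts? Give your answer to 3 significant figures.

193 µg/mL

Css = rate / CL = 295 / 1.37 = 215.3 µg/mL
k = ln 2 / 33.0 = 0.02100 h⁻¹
C(t) = Css (1 − e^(−kt)) = 215.3 × (1 − e^(−2.247)) = 215.3 × 0.8943 ≈ 193 µg/mL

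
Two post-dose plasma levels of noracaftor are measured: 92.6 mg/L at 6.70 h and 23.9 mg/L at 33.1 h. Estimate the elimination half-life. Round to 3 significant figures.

k = ln(C₁/C₂) / (t₂ − t₁) = ln(92.6/23.9) / (33.1 − 6.70)
  = 1.354 / 26.40 = 0.05130 h⁻¹
t½ = ln 2 / k = ln 2 / 0.05130 ≈ 13.5 hours

13.5 hours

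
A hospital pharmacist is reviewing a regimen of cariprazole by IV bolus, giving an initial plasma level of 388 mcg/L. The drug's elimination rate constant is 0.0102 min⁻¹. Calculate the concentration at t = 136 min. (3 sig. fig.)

C(t) = C₀ e^(−kt) = 388 × e^(−0.01020 × 136) = 388 × e^(−1.387) = 388 × 0.2498 ≈ 96.9 mcg/L

96.9 mcg/L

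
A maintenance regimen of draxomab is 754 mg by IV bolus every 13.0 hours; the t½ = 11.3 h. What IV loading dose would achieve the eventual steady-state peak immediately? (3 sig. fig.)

1370 mg

k = ln 2 / 11.3 = 0.06134 h⁻¹
Accumulation ratio R = 1 / (1 − e^(−kτ)) = 1 / (1 − e^(−0.06134×13.0)) = 1 / (1 − 0.4505) = 1.820
Loading dose = maintenance dose × R = 754 × 1.820 ≈ 1370 mg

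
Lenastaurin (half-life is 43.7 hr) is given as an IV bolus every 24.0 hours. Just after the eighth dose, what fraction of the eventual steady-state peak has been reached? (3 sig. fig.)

k = ln 2 / 43.7 = 0.01586 hr⁻¹
f_n = 1 − e^(−nkτ) = 1 − e^(−8 × 0.01586 × 24.0) = 1 − e^(−3.045) = 1 − 0.04758 ≈ 0.952

0.952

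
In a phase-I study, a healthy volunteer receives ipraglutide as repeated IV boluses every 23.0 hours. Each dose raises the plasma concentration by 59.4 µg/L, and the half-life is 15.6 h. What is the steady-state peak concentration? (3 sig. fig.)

92.8 µg/L

k = ln 2 / 15.6 = 0.04443 h⁻¹
Fraction remaining after one interval: e^(−kτ) = e^(−0.04443 × 23.0) = 0.3599
R = 1 / (1 − 0.3599) = 1.562
Css,max = 59.4 × 1.562 ≈ 92.8 µg/L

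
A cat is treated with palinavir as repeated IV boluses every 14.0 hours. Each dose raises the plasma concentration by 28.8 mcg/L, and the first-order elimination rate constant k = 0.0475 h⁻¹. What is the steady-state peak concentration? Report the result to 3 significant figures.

59.3 mcg/L

Fraction remaining after one interval: e^(−kτ) = e^(−0.04750 × 14.0) = 0.5143
R = 1 / (1 − 0.5143) = 2.059
Css,max = 28.8 × 2.059 ≈ 59.3 mcg/L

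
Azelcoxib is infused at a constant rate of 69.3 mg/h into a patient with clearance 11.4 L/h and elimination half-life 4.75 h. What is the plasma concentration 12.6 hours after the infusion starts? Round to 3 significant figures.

5.11 mg/L

Css = rate / CL = 69.3 / 11.4 = 6.079 mg/L
k = ln 2 / 4.75 = 0.1459 h⁻¹
C(t) = Css (1 − e^(−kt)) = 6.079 × (1 − e^(−1.839)) = 6.079 × 0.8410 ≈ 5.11 mg/L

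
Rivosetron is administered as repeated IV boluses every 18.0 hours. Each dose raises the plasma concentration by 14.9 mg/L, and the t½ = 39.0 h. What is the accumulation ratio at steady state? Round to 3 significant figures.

3.65

k = ln 2 / 39.0 = 0.01777 h⁻¹
Fraction remaining after one interval: e^(−kτ) = e^(−0.01777 × 18.0) = 0.7262
R = 1 / (1 − 0.7262) = 1 / 0.2738 ≈ 3.65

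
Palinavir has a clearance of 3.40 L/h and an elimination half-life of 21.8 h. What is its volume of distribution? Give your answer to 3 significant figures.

107 L

k = ln 2 / t½ = ln 2 / 21.8 = 0.03180 h⁻¹
V = CL / k = 3.40 / 0.03180 ≈ 107 L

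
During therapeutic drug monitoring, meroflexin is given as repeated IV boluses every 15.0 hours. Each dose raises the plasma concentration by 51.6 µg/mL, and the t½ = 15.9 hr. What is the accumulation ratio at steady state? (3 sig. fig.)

k = ln 2 / 15.9 = 0.04359 hr⁻¹
Fraction remaining after one interval: e^(−kτ) = e^(−0.04359 × 15.0) = 0.5200
R = 1 / (1 − 0.5200) = 1 / 0.4800 ≈ 2.08

2.08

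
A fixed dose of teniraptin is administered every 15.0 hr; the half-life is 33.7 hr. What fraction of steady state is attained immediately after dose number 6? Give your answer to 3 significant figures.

0.843

k = ln 2 / 33.7 = 0.02057 hr⁻¹
f_n = 1 − e^(−nkτ) = 1 − e^(−6 × 0.02057 × 15.0) = 1 − e^(−1.851) = 1 − 0.1571 ≈ 0.843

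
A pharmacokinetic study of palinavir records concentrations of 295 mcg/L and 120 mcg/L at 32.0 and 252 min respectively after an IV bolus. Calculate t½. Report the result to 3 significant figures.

k = ln(C₁/C₂) / (t₂ − t₁) = ln(295/120) / (252 − 32.0)
  = 0.8995 / 220.0 = 0.004089 min⁻¹
t½ = ln 2 / k = ln 2 / 0.004089 ≈ 170 minutes

170 minutes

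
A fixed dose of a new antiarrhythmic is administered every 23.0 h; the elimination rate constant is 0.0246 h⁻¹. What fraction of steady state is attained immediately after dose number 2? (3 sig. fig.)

f_n = 1 − e^(−nkτ) = 1 − e^(−2 × 0.02460 × 23.0) = 1 − e^(−1.132) = 1 − 0.3225 ≈ 0.677

0.677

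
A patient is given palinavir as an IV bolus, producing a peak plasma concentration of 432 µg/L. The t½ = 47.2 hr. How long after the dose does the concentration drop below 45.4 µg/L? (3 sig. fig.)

k = ln 2 / 47.2 = 0.01469 hr⁻¹
C(t) = C₀ e^(−kt)  ⇒  t = ln(C₀/C) / k
t = ln(432/45.4) / 0.01469 = 2.253 / 0.01469 ≈ 153 hours

153 hours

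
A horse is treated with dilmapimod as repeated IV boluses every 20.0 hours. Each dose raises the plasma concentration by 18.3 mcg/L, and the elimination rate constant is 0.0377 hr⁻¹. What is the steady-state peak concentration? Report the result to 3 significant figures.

34.6 mcg/L

Fraction remaining after one interval: e^(−kτ) = e^(−0.03770 × 20.0) = 0.4705
R = 1 / (1 − 0.4705) = 1.889
Css,max = 18.3 × 1.889 ≈ 34.6 mcg/L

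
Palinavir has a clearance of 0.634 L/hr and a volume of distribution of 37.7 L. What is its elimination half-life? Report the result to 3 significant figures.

41.2 hours

k = CL / V = 0.634 / 37.7 = 0.01682 hr⁻¹
t½ = ln 2 / k = ln 2 / 0.01682 ≈ 41.2 hours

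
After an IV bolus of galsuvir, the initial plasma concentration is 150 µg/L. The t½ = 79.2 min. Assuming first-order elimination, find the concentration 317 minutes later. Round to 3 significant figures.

9.36 µg/L

k = ln 2 / 79.2 = 0.008752 min⁻¹
C(t) = C₀ e^(−kt) = 150 × e^(−0.008752 × 317) = 150 × e^(−2.774) = 150 × 0.06239 ≈ 9.36 µg/L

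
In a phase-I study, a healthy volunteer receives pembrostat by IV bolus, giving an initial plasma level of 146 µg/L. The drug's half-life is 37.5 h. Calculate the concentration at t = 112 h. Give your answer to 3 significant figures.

18.4 µg/L

k = ln 2 / 37.5 = 0.01848 h⁻¹
C(t) = C₀ e^(−kt) = 146 × e^(−0.01848 × 112) = 146 × e^(−2.070) = 146 × 0.1262 ≈ 18.4 µg/L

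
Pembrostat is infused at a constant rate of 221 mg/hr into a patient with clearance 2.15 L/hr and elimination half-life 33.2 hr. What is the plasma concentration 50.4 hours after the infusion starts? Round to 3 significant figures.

Css = rate / CL = 221 / 2.15 = 102.8 µg/mL
k = ln 2 / 33.2 = 0.02088 hr⁻¹
C(t) = Css (1 − e^(−kt)) = 102.8 × (1 − e^(−1.052)) = 102.8 × 0.6508 ≈ 66.9 µg/mL

66.9 µg/mL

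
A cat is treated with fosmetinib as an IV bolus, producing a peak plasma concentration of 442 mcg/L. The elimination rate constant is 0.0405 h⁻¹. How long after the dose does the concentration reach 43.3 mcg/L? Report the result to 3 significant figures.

57.4 hours

C(t) = C₀ e^(−kt)  ⇒  t = ln(C₀/C) / k
t = ln(442/43.3) / 0.04050 = 2.323 / 0.04050 ≈ 57.4 hours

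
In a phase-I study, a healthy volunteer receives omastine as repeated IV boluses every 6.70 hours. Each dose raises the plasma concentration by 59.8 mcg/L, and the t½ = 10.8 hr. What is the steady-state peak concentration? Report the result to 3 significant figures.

171 mcg/L

k = ln 2 / 10.8 = 0.06418 hr⁻¹
Fraction remaining after one interval: e^(−kτ) = e^(−0.06418 × 6.70) = 0.6505
R = 1 / (1 − 0.6505) = 2.861
Css,max = 59.8 × 2.861 ≈ 171 mcg/L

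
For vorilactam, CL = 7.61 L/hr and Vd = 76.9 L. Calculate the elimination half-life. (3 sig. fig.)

k = CL / V = 7.61 / 76.9 = 0.09896 hr⁻¹
t½ = ln 2 / k = ln 2 / 0.09896 ≈ 7.00 hours

7.00 hours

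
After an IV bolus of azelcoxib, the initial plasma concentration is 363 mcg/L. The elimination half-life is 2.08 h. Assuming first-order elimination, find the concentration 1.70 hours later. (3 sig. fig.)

k = ln 2 / 2.08 = 0.3332 h⁻¹
C(t) = C₀ e^(−kt) = 363 × e^(−0.3332 × 1.70) = 363 × e^(−0.5665) = 363 × 0.5675 ≈ 206 mcg/L

206 mcg/L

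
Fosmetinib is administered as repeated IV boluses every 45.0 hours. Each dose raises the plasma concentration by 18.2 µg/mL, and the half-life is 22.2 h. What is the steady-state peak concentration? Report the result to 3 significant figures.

k = ln 2 / 22.2 = 0.03122 h⁻¹
Fraction remaining after one interval: e^(−kτ) = e^(−0.03122 × 45.0) = 0.2454
R = 1 / (1 − 0.2454) = 1.325
Css,max = 18.2 × 1.325 ≈ 24.1 µg/mL

24.1 µg/mL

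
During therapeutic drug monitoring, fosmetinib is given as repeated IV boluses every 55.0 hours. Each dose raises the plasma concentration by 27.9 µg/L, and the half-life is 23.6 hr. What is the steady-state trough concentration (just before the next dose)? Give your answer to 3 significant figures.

6.92 µg/L

k = ln 2 / 23.6 = 0.02937 hr⁻¹
Fraction remaining after one interval: e^(−kτ) = e^(−0.02937 × 55.0) = 0.1988
R = 1 / (1 − 0.1988) = 1.248
Css,max = 27.9 × 1.248 = 34.82 µg/L
Css,min = Css,max × e^(−kτ) = 34.82 × 0.1988 ≈ 6.92 µg/L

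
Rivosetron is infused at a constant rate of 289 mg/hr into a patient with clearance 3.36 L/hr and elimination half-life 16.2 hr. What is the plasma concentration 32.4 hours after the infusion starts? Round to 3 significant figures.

Css = rate / CL = 289 / 3.36 = 86.01 mg/L
k = ln 2 / 16.2 = 0.04279 hr⁻¹
C(t) = Css (1 − e^(−kt)) = 86.01 × (1 − e^(−1.386)) = 86.01 × 0.7500 ≈ 64.5 mg/L

64.5 mg/L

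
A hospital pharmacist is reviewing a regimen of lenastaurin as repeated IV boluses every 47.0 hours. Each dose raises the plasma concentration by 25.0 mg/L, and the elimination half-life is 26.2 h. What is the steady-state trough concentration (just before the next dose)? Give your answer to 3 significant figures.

k = ln 2 / 26.2 = 0.02646 h⁻¹
Fraction remaining after one interval: e^(−kτ) = e^(−0.02646 × 47.0) = 0.2884
R = 1 / (1 − 0.2884) = 1.405
Css,max = 25.0 × 1.405 = 35.13 mg/L
Css,min = Css,max × e^(−kτ) = 35.13 × 0.2884 ≈ 10.1 mg/L

10.1 mg/L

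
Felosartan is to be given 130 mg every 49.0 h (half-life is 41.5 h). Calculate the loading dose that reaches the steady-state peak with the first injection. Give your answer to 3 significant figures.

k = ln 2 / 41.5 = 0.01670 h⁻¹
Accumulation ratio R = 1 / (1 − e^(−kτ)) = 1 / (1 − e^(−0.01670×49.0)) = 1 / (1 − 0.4411) = 1.789
Loading dose = maintenance dose × R = 130 × 1.789 ≈ 233 mg

233 mg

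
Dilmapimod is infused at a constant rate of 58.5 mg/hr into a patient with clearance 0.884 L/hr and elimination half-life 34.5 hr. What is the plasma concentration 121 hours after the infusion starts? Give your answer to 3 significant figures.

Css = rate / CL = 58.5 / 0.884 = 66.18 mg/L
k = ln 2 / 34.5 = 0.02009 hr⁻¹
C(t) = Css (1 − e^(−kt)) = 66.18 × (1 − e^(−2.431)) = 66.18 × 0.9121 ≈ 60.4 mg/L

60.4 mg/L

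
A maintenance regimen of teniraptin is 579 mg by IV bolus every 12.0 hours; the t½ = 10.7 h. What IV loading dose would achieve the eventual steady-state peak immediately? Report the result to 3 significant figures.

1070 mg

k = ln 2 / 10.7 = 0.06478 h⁻¹
Accumulation ratio R = 1 / (1 − e^(−kτ)) = 1 / (1 − e^(−0.06478×12.0)) = 1 / (1 − 0.4596) = 1.851
Loading dose = maintenance dose × R = 579 × 1.851 ≈ 1070 mg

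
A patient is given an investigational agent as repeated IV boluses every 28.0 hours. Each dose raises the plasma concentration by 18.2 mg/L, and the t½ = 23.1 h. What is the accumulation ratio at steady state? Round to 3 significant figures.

1.76

k = ln 2 / 23.1 = 0.03001 h⁻¹
Fraction remaining after one interval: e^(−kτ) = e^(−0.03001 × 28.0) = 0.4316
R = 1 / (1 − 0.4316) = 1 / 0.5684 ≈ 1.76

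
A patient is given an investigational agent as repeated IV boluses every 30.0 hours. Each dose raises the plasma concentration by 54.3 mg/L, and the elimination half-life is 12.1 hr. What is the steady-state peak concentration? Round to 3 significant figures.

k = ln 2 / 12.1 = 0.05728 hr⁻¹
Fraction remaining after one interval: e^(−kτ) = e^(−0.05728 × 30.0) = 0.1793
R = 1 / (1 − 0.1793) = 1.219
Css,max = 54.3 × 1.219 ≈ 66.2 mg/L

66.2 mg/L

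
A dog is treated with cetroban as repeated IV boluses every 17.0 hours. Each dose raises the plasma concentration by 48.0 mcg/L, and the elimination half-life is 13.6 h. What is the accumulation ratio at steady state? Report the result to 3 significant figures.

k = ln 2 / 13.6 = 0.05097 h⁻¹
Fraction remaining after one interval: e^(−kτ) = e^(−0.05097 × 17.0) = 0.4204
R = 1 / (1 − 0.4204) = 1 / 0.5796 ≈ 1.73

1.73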